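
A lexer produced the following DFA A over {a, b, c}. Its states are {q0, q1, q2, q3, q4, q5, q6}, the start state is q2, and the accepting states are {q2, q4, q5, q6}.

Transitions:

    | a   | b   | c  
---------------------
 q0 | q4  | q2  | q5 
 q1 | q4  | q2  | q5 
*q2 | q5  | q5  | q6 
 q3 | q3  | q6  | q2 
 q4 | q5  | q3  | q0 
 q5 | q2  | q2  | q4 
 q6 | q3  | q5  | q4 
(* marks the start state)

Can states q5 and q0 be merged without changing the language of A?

First remove the unreachable states {q1}; 6 states remain.
Start with accepting vs non-accepting: {q2,q4,q5,q6} | {q0,q3}.
Split {q2,q4,q5,q6} by δ(·,a) → {q2,q4,q5} and {q6}.
Refine {q2,q4,q5} on symbol b: members go to different blocks, giving {q2,q5} and {q4}.
Split {q2,q5} by δ(·,c) → {q2} and {q5}.
Refine {q0,q3} on symbol a: members go to different blocks, giving {q0} and {q3}.
Stable partition: {q2} | {q0} | {q6} | {q4} | {q5} | {q3} — 6 equivalence classes.
q5 and q0 end up in different blocks, so they are distinguishable. For instance, the string 'ε' is accepted from only q5.

No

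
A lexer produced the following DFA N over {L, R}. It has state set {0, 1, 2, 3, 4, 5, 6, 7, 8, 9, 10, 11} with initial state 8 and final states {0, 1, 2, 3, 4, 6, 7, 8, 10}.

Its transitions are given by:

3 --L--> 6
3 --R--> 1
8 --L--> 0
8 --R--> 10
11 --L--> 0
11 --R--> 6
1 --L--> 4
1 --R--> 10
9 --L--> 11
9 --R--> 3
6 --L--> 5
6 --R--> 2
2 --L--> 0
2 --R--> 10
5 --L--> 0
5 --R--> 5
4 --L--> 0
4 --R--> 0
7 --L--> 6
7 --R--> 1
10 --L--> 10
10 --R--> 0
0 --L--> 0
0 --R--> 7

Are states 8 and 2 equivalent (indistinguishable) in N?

Yes

Reachable states from the start: {0,1,2,4,5,6,7,8,10}. Unreachable: {3,9,11} — drop them.
P0 = {0,1,2,4,6,7,8,10} | {5}.
On input L, block {0,1,2,4,6,7,8,10} splits into {0,1,2,4,7,8,10} and {6}.
Split {0,1,2,4,7,8,10} by δ(·,L) → {0,1,2,4,8,10} and {7}.
Split {0,1,2,4,8,10} by δ(·,R) → {1,2,4,8,10} and {0}.
On input L, block {1,2,4,8,10} splits into {2,4,8} and {1,10}.
Refine {2,4,8} on symbol R: members go to different blocks, giving {2,8} and {4}.
Refine {1,10} on symbol L: members go to different blocks, giving {1} and {10}.
Stable partition: {2,8} | {5} | {6} | {7} | {0} | {1} | {4} | {10} — 8 equivalence classes.
8 and 2 lie in the same block of the stable partition, so they are equivalent — no string distinguishes them.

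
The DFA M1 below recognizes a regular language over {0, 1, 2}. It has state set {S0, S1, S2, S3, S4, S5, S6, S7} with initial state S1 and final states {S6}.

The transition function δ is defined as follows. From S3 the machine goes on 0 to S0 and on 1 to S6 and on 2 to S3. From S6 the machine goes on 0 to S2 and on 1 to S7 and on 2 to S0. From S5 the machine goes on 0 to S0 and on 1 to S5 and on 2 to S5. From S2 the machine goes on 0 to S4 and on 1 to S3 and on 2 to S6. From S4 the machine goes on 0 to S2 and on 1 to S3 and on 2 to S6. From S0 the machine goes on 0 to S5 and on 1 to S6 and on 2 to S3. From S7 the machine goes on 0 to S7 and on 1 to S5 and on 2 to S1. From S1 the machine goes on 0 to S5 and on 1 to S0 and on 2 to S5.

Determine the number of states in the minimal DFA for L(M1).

Start with accepting vs non-accepting: {S6} | {S0,S1,S2,S3,S4,S5,S7}.
Refine {S0,S1,S2,S3,S4,S5,S7} on symbol 1: members go to different blocks, giving {S1,S2,S4,S5,S7} and {S0,S3}.
Split {S1,S2,S4,S5,S7} by δ(·,0) → {S1,S2,S4,S7} and {S5}.
Split {S1,S2,S4,S7} by δ(·,0) → {S2,S4,S7} and {S1}.
Refine {S2,S4,S7} on symbol 1: members go to different blocks, giving {S2,S4} and {S7}.
Refine {S0,S3} on symbol 0: members go to different blocks, giving {S0} and {S3}.
The partition is now stable with 7 blocks: {S6} | {S2,S4} | {S0} | {S5} | {S1} | {S7} | {S3}.

7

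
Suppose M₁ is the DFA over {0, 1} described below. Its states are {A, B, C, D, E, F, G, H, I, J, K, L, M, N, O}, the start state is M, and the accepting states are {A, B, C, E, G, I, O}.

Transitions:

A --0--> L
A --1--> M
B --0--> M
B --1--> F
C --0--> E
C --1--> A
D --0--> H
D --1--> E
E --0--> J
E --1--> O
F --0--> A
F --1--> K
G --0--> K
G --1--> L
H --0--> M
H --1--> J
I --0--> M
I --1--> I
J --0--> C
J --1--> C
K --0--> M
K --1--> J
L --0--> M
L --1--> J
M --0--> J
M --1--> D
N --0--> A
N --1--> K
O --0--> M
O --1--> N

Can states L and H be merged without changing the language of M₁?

Yes

First remove the unreachable states {B,F,G,I}; 11 states remain.
Start with accepting vs non-accepting: {A,C,E,O} | {D,H,J,K,L,M,N}.
Split {A,C,E,O} by δ(·,0) → {A,E,O} and {C}.
On input 1, block {A,E,O} splits into {A,O} and {E}.
Refine {D,H,J,K,L,M,N} on symbol 0: members go to different blocks, giving {D,H,K,L,M} and {J} and {N}.
Refine {A,O} on symbol 1: members go to different blocks, giving {A} and {O}.
Split {D,H,K,L,M} by δ(·,0) → {D,H,K,L} and {M}.
Split {D,H,K,L} by δ(·,0) → {H,K,L} and {D}.
The partition is now stable with 9 blocks: {A} | {H,K,L} | {C} | {E} | {J} | {N} | {O} | {M} | {D}.
L and H lie in the same block of the stable partition, so they are equivalent — no string distinguishes them.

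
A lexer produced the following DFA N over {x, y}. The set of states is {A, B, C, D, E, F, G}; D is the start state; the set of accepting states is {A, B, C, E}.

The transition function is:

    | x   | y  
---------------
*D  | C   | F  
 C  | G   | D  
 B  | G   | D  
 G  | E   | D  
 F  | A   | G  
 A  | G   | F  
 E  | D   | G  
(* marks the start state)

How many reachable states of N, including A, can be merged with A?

3

First remove the unreachable states {B}; 6 states remain.
P0 = {A,C,E} | {D,F,G}.
The partition is now stable with 2 blocks: {A,C,E} | {D,F,G}.
State A belongs to the block {A,C,E}, which has 3 states.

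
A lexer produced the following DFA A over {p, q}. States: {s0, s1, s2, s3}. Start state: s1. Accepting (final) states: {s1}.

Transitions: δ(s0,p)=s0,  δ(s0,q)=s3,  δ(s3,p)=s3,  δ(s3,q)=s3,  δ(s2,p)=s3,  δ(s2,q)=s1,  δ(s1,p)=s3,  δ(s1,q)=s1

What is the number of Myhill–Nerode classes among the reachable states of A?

Reachable states from the start: {s1,s3}. Unreachable: {s0,s2} — drop them.
P0 = {s1} | {s3}.
No further refinement is possible. Final partition (2 blocks): {s1} | {s3}.

2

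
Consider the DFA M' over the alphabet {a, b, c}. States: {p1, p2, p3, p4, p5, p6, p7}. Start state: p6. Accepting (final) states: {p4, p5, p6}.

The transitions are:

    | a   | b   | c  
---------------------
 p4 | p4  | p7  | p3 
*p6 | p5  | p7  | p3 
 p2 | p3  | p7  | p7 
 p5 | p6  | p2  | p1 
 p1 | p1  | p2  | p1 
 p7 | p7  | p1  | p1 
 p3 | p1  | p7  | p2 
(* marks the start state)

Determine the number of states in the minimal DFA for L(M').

First remove the unreachable states {p4}; 6 states remain.
Start with accepting vs non-accepting: {p5,p6} | {p1,p2,p3,p7}.
Stable partition: {p5,p6} | {p1,p2,p3,p7} — 2 equivalence classes.

2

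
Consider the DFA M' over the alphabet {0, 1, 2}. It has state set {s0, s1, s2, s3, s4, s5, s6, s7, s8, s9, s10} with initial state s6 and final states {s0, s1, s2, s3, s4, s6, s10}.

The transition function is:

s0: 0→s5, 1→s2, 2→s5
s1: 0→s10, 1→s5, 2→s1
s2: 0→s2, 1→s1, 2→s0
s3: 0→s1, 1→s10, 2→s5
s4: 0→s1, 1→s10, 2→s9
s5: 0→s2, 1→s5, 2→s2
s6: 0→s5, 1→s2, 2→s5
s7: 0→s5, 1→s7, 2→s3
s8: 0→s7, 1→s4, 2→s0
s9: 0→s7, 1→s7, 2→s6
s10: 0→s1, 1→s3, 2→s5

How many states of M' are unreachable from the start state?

Starting at s6 and following transitions, the reachable set is {s0, s1, s2, s3, s5, s6, s10}. That leaves s4, s7, s8, s9 unreachable — 4 in total.

4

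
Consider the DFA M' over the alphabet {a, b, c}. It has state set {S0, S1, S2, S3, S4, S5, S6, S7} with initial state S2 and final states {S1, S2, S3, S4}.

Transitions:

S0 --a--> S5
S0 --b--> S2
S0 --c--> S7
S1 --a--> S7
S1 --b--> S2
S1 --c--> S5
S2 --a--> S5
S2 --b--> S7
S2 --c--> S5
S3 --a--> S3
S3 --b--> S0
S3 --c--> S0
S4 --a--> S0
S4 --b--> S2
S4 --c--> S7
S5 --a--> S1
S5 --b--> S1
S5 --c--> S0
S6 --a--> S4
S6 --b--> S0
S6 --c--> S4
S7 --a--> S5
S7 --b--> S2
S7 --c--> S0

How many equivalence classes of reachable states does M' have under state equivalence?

Reachable states from the start: {S0,S1,S2,S5,S7}. Unreachable: {S3,S4,S6} — drop them.
P0 = {S1,S2} | {S0,S5,S7}.
Split {S1,S2} by δ(·,b) → {S1} and {S2}.
Refine {S0,S5,S7} on symbol a: members go to different blocks, giving {S0,S7} and {S5}.
The partition is now stable with 4 blocks: {S1} | {S0,S7} | {S2} | {S5}.

4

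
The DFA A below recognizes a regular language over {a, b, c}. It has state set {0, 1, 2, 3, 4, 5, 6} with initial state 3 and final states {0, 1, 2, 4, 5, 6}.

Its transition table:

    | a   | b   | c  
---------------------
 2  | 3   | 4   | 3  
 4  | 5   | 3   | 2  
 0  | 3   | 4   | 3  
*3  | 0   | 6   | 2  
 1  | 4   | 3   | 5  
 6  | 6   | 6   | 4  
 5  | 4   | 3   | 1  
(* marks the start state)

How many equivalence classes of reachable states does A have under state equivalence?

5

Start with accepting vs non-accepting: {0,1,2,4,5,6} | {3}.
On input a, block {0,1,2,4,5,6} splits into {1,4,5,6} and {0,2}.
Refine {1,4,5,6} on symbol b: members go to different blocks, giving {1,4,5} and {6}.
Refine {1,4,5} on symbol c: members go to different blocks, giving {1,5} and {4}.
The partition is now stable with 5 blocks: {1,5} | {3} | {0,2} | {6} | {4}.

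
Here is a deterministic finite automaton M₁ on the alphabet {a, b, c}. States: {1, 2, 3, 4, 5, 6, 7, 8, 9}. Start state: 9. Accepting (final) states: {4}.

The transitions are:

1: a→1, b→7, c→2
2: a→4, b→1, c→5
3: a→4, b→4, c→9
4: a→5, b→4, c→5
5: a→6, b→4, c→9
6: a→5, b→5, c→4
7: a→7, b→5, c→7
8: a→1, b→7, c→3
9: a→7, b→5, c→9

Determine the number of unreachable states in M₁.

No path from 9 leads to 1, 2, 3, 8; the other 5 states are all reachable.

4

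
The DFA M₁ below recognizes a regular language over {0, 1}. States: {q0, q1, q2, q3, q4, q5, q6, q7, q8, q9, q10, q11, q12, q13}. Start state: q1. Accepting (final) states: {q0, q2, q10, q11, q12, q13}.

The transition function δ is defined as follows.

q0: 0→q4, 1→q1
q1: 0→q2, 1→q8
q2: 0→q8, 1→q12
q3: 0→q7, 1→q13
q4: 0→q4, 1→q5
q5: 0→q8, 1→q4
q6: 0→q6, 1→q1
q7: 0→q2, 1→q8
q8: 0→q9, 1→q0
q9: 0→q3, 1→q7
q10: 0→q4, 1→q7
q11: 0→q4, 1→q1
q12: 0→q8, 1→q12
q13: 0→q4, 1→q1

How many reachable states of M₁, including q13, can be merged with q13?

Reachable states from the start: {q0,q1,q2,q3,q4,q5,q7,q8,q9,q12,q13}. Unreachable: {q6,q10,q11} — drop them.
Initial partition by acceptance: {q0,q2,q12,q13} | {q1,q3,q4,q5,q7,q8,q9}.
Split {q0,q2,q12,q13} by δ(·,1) → {q0,q13} and {q2,q12}.
Split {q1,q3,q4,q5,q7,q8,q9} by δ(·,0) → {q3,q4,q5,q8,q9} and {q1,q7}.
Refine {q3,q4,q5,q8,q9} on symbol 0: members go to different blocks, giving {q4,q5,q8,q9} and {q3}.
Split {q4,q5,q8,q9} by δ(·,0) → {q4,q5,q8} and {q9}.
On input 0, block {q4,q5,q8} splits into {q4,q5} and {q8}.
Refine {q4,q5} on symbol 0: members go to different blocks, giving {q4} and {q5}.
Stable partition: {q0,q13} | {q4} | {q2,q12} | {q1,q7} | {q3} | {q9} | {q8} | {q5} — 8 equivalence classes.
The equivalence class containing q13 is {q0,q13}, of size 2.

2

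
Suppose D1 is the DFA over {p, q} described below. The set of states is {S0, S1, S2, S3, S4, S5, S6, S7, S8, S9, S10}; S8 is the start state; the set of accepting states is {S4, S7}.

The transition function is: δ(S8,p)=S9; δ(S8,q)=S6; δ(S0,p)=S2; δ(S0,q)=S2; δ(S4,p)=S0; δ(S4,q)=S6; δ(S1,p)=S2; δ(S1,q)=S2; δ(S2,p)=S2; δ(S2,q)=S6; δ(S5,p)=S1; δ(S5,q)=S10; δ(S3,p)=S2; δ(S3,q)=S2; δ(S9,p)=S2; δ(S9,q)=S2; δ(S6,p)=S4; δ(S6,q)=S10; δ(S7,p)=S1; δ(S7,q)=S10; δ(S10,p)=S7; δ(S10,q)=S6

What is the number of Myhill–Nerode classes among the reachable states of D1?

States {S3,S5} cannot be reached from the start state, so discard them.
Initial partition by acceptance: {S4,S7} | {S0,S1,S2,S6,S8,S9,S10}.
On input p, block {S0,S1,S2,S6,S8,S9,S10} splits into {S0,S1,S2,S8,S9} and {S6,S10}.
Split {S0,S1,S2,S8,S9} by δ(·,q) → {S0,S1,S9} and {S2,S8}.
On input p, block {S2,S8} splits into {S2} and {S8}.
Stable partition: {S4,S7} | {S0,S1,S9} | {S6,S10} | {S2} | {S8} — 5 equivalence classes.

5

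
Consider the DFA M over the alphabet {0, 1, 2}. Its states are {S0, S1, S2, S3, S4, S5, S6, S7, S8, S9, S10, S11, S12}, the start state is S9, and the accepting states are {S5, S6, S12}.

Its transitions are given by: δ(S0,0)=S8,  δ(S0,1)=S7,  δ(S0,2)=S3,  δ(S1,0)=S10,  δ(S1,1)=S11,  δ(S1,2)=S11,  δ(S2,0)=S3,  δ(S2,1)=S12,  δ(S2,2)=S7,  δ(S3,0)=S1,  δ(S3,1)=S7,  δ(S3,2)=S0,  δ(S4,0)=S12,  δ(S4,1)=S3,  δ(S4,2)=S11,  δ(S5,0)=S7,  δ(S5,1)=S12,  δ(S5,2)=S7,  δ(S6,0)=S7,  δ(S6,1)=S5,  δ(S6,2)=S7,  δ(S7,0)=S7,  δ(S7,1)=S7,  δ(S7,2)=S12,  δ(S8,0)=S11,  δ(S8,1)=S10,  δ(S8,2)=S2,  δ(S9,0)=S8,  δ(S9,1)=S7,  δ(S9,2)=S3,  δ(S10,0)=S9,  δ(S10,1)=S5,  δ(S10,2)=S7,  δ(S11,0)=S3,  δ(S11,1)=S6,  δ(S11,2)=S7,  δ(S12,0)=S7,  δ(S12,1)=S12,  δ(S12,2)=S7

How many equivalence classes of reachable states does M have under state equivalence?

Reachable states from the start: {S0,S1,S2,S3,S5,S6,S7,S8,S9,S10,S11,S12}. Unreachable: {S4} — drop them.
Start with accepting vs non-accepting: {S5,S6,S12} | {S0,S1,S2,S3,S7,S8,S9,S10,S11}.
Refine {S0,S1,S2,S3,S7,S8,S9,S10,S11} on symbol 1: members go to different blocks, giving {S0,S1,S3,S7,S8,S9} and {S2,S10,S11}.
Refine {S0,S1,S3,S7,S8,S9} on symbol 0: members go to different blocks, giving {S0,S3,S7,S9} and {S1,S8}.
Refine {S0,S3,S7,S9} on symbol 0: members go to different blocks, giving {S0,S3,S9} and {S7}.
Stable partition: {S5,S6,S12} | {S0,S3,S9} | {S2,S10,S11} | {S1,S8} | {S7} — 5 equivalence classes.

5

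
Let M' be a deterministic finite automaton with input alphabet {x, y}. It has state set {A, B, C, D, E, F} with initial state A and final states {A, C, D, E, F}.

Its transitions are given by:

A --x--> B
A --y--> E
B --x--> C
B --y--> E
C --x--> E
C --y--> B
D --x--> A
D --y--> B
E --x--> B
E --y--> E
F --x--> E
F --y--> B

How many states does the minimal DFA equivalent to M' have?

States {D,F} cannot be reached from the start state, so discard them.
P0 = {A,C,E} | {B}.
Split {A,C,E} by δ(·,x) → {A,E} and {C}.
No further refinement is possible. Final partition (3 blocks): {A,E} | {B} | {C}.

3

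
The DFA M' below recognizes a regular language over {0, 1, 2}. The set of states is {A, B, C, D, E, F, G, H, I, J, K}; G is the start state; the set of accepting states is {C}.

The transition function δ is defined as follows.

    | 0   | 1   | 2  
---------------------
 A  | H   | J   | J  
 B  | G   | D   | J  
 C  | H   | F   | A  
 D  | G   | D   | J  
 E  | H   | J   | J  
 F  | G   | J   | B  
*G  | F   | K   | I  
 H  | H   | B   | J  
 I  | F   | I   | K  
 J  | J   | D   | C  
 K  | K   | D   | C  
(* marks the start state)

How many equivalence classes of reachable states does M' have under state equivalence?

6

Reachable states from the start: {A,B,C,D,F,G,H,I,J,K}. Unreachable: {E} — drop them.
Start with accepting vs non-accepting: {C} | {A,B,D,F,G,H,I,J,K}.
On input 2, block {A,B,D,F,G,H,I,J,K} splits into {A,B,D,F,G,H,I} and {J,K}.
Refine {A,B,D,F,G,H,I} on symbol 1: members go to different blocks, giving {B,D,H,I} and {A,F,G}.
Refine {B,D,H,I} on symbol 0: members go to different blocks, giving {B,D,I} and {H}.
Split {A,F,G} by δ(·,0) → {F,G} and {A}.
No further refinement is possible. Final partition (6 blocks): {C} | {B,D,I} | {J,K} | {F,G} | {H} | {A}.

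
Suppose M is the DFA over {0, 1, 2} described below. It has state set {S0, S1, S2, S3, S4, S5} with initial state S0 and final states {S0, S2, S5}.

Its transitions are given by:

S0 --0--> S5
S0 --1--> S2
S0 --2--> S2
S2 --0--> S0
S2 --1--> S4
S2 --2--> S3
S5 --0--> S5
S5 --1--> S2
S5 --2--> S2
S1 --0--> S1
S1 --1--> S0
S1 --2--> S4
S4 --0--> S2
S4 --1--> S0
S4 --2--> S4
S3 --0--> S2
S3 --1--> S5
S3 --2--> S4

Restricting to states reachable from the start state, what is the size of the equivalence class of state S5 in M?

2

States {S1} cannot be reached from the start state, so discard them.
Start with accepting vs non-accepting: {S0,S2,S5} | {S3,S4}.
Split {S0,S2,S5} by δ(·,1) → {S0,S5} and {S2}.
Stable partition: {S0,S5} | {S3,S4} | {S2} — 3 equivalence classes.
State S5 belongs to the block {S0,S5}, which has 2 states.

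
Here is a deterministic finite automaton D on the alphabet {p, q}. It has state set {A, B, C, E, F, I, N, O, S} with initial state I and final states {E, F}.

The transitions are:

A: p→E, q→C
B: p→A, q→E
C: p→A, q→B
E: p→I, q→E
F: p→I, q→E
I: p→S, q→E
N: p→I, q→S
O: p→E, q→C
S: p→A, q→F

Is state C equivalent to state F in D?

No

States {N,O} cannot be reached from the start state, so discard them.
P0 = {E,F} | {A,B,C,I,S}.
Refine {A,B,C,I,S} on symbol p: members go to different blocks, giving {B,C,I,S} and {A}.
Split {B,C,I,S} by δ(·,p) → {B,C,S} and {I}.
Split {B,C,S} by δ(·,q) → {B,S} and {C}.
Stable partition: {E,F} | {B,S} | {A} | {I} | {C} — 5 equivalence classes.
C and F end up in different blocks, so they are distinguishable. For instance, the string 'ε' is accepted from only F.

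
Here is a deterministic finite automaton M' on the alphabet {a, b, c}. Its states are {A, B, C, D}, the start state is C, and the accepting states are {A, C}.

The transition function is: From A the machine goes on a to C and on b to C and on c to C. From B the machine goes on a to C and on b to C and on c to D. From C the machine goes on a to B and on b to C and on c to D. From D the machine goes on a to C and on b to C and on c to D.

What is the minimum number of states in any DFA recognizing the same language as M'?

2

First remove the unreachable states {A}; 3 states remain.
Initial partition by acceptance: {C} | {B,D}.
No further refinement is possible. Final partition (2 blocks): {C} | {B,D}.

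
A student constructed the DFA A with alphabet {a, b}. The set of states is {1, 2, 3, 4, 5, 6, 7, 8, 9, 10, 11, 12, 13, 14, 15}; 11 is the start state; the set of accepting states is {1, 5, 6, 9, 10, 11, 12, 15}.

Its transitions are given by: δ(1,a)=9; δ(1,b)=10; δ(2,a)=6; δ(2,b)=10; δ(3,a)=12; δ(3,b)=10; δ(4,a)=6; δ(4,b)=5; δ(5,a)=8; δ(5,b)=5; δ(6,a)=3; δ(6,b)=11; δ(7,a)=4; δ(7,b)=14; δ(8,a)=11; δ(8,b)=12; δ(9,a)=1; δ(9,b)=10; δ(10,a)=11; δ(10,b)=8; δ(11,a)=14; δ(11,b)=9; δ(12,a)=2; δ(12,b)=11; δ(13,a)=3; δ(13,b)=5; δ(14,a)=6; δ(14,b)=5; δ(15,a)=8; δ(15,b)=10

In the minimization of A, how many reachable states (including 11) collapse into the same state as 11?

First remove the unreachable states {4,7,13,15}; 11 states remain.
Initial partition by acceptance: {1,5,6,9,10,11,12} | {2,3,8,14}.
On input a, block {1,5,6,9,10,11,12} splits into {5,6,11,12} and {1,9,10}.
On input b, block {5,6,11,12} splits into {5,6,12} and {11}.
On input b, block {5,6,12} splits into {6,12} and {5}.
Refine {2,3,8,14} on symbol a: members go to different blocks, giving {2,3,14} and {8}.
On input b, block {2,3,14} splits into {2,3} and {14}.
On input a, block {1,9,10} splits into {1,9} and {10}.
No further refinement is possible. Final partition (8 blocks): {6,12} | {2,3} | {1,9} | {11} | {5} | {8} | {14} | {10}.
State 11 belongs to the block {11}, which has 1 states.

1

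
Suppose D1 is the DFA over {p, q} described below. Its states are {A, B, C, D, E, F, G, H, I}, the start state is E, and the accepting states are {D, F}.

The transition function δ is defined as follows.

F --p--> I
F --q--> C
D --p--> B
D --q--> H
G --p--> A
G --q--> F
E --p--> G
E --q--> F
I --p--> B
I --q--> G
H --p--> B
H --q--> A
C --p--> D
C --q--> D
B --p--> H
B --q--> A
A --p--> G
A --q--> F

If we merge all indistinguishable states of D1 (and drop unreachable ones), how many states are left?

Every state is reachable, so we keep all 9.
Initial partition by acceptance: {D,F} | {A,B,C,E,G,H,I}.
Refine {A,B,C,E,G,H,I} on symbol p: members go to different blocks, giving {A,B,E,G,H,I} and {C}.
Split {D,F} by δ(·,q) → {D} and {F}.
On input q, block {A,B,E,G,H,I} splits into {A,E,G} and {B,H,I}.
The partition is now stable with 5 blocks: {D} | {A,E,G} | {C} | {F} | {B,H,I}.

5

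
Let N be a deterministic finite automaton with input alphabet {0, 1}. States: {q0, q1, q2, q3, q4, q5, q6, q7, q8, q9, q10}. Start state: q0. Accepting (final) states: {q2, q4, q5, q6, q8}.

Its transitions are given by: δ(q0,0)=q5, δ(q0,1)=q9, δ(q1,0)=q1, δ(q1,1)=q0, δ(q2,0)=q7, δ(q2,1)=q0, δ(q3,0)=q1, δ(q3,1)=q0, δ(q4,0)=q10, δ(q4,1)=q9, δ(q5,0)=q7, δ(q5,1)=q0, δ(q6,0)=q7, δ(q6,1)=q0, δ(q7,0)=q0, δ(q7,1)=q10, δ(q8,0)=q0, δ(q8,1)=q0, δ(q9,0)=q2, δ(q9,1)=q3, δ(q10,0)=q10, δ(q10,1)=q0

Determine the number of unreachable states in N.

Starting at q0 and following transitions, the reachable set is {q0, q1, q2, q3, q5, q7, q9, q10}. That leaves q4, q6, q8 unreachable — 3 in total.

3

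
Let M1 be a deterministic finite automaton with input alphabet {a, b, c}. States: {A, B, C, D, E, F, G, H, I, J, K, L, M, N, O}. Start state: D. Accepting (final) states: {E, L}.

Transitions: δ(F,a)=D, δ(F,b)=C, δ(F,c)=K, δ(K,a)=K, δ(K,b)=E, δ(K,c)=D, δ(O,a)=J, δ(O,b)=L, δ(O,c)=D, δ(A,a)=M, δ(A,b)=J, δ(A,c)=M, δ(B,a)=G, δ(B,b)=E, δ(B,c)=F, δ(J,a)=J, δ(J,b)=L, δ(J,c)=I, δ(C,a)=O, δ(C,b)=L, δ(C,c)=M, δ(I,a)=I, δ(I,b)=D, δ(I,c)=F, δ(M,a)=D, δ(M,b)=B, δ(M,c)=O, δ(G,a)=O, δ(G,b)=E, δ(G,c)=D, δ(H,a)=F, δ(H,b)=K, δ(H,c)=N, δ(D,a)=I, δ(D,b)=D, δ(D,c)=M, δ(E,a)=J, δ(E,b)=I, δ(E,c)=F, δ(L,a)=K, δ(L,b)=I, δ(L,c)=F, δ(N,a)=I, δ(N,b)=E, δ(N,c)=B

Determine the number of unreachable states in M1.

Starting at D and following transitions, the reachable set is {B, C, D, E, F, G, I, J, K, L, M, O}. That leaves A, H, N unreachable — 3 in total.

3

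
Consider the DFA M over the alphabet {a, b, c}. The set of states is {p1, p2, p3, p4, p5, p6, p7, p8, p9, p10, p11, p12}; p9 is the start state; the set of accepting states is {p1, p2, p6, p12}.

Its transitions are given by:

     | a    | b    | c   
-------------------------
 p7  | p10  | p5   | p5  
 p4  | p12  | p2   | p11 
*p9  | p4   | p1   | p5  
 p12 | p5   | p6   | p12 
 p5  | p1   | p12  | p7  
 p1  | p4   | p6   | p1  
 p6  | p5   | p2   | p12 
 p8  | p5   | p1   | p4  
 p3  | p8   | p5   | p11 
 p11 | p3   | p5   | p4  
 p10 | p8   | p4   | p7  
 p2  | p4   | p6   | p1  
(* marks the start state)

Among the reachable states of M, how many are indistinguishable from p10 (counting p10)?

All states are reachable from the start state.
Start with accepting vs non-accepting: {p1,p2,p6,p12} | {p3,p4,p5,p7,p8,p9,p10,p11}.
On input a, block {p3,p4,p5,p7,p8,p9,p10,p11} splits into {p3,p7,p8,p9,p10,p11} and {p4,p5}.
Split {p3,p7,p8,p9,p10,p11} by δ(·,a) → {p3,p7,p10,p11} and {p8,p9}.
Split {p3,p7,p10,p11} by δ(·,a) → {p3,p10} and {p7,p11}.
No further refinement is possible. Final partition (5 blocks): {p1,p2,p6,p12} | {p3,p10} | {p4,p5} | {p8,p9} | {p7,p11}.
State p10 belongs to the block {p3,p10}, which has 2 states.

2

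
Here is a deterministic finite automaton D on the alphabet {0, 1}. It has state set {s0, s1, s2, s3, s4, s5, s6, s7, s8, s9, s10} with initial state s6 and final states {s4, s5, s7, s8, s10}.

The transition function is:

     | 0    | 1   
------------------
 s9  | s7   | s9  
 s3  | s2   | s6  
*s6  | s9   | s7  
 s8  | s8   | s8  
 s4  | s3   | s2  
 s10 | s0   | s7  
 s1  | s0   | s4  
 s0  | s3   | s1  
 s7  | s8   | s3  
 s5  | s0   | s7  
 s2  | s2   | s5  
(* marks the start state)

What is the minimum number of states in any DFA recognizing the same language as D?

First remove the unreachable states {s10}; 10 states remain.
Initial partition by acceptance: {s4,s5,s7,s8} | {s0,s1,s2,s3,s6,s9}.
On input 0, block {s4,s5,s7,s8} splits into {s4,s5} and {s7,s8}.
Refine {s4,s5} on symbol 1: members go to different blocks, giving {s4} and {s5}.
On input 0, block {s0,s1,s2,s3,s6,s9} splits into {s0,s1,s2,s3,s6} and {s9}.
On input 0, block {s0,s1,s2,s3,s6} splits into {s0,s1,s2,s3} and {s6}.
On input 1, block {s0,s1,s2,s3} splits into {s0} and {s1} and {s2} and {s3}.
Split {s7,s8} by δ(·,1) → {s7} and {s8}.
No further refinement is possible. Final partition (10 blocks): {s4} | {s0} | {s7} | {s5} | {s9} | {s6} | {s1} | {s2} | {s3} | {s8}.

10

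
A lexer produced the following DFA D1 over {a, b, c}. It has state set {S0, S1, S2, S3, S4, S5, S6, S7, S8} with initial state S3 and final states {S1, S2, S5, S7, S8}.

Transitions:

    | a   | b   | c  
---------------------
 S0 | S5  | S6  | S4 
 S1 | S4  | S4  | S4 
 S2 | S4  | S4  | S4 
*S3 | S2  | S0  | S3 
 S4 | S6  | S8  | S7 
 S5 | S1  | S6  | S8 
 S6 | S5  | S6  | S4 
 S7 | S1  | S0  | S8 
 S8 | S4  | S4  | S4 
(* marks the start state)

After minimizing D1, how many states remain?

Every state is reachable, so we keep all 9.
Start with accepting vs non-accepting: {S1,S2,S5,S7,S8} | {S0,S3,S4,S6}.
On input a, block {S1,S2,S5,S7,S8} splits into {S1,S2,S8} and {S5,S7}.
On input a, block {S0,S3,S4,S6} splits into {S0,S6} and {S3} and {S4}.
No further refinement is possible. Final partition (5 blocks): {S1,S2,S8} | {S0,S6} | {S5,S7} | {S3} | {S4}.

5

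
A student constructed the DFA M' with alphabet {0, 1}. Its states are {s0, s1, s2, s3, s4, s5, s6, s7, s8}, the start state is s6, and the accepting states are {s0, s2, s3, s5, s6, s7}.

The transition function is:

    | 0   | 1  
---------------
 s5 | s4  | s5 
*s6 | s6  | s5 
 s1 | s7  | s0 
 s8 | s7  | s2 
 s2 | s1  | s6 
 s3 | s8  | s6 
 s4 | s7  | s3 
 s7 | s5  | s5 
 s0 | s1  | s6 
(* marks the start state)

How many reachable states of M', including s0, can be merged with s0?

3

All states are reachable from the start state.
P0 = {s0,s2,s3,s5,s6,s7} | {s1,s4,s8}.
Refine {s0,s2,s3,s5,s6,s7} on symbol 0: members go to different blocks, giving {s0,s2,s3,s5} and {s6,s7}.
Split {s0,s2,s3,s5} by δ(·,1) → {s0,s2,s3} and {s5}.
Refine {s6,s7} on symbol 0: members go to different blocks, giving {s6} and {s7}.
No further refinement is possible. Final partition (5 blocks): {s0,s2,s3} | {s1,s4,s8} | {s6} | {s5} | {s7}.
The equivalence class containing s0 is {s0,s2,s3}, of size 3.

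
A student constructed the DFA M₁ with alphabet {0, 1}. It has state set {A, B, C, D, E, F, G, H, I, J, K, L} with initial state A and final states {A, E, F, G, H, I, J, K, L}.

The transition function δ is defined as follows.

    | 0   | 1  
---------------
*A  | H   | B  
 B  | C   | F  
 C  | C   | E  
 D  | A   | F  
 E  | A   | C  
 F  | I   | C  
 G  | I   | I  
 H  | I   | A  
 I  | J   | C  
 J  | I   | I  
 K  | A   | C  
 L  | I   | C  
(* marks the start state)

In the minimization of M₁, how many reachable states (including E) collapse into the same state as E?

States {D,G,K,L} cannot be reached from the start state, so discard them.
Initial partition by acceptance: {A,E,F,H,I,J} | {B,C}.
Refine {A,E,F,H,I,J} on symbol 1: members go to different blocks, giving {A,E,F,I} and {H,J}.
Refine {A,E,F,I} on symbol 0: members go to different blocks, giving {A,I} and {E,F}.
The partition is now stable with 4 blocks: {A,I} | {B,C} | {H,J} | {E,F}.
The equivalence class containing E is {E,F}, of size 2.

2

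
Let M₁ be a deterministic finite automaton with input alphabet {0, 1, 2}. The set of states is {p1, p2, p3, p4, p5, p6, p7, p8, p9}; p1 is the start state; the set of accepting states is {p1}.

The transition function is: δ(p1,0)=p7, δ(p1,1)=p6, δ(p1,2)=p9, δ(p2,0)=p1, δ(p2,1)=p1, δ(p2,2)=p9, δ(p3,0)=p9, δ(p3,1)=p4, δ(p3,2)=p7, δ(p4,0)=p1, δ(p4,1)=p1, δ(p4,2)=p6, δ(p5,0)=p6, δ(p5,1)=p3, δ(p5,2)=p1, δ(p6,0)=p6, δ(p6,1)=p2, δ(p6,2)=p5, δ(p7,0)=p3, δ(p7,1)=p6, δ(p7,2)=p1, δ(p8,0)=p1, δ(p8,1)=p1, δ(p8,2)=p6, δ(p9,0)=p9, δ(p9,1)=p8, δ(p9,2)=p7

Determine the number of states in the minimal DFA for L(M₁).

4

All states are reachable from the start state.
P0 = {p1} | {p2,p3,p4,p5,p6,p7,p8,p9}.
Refine {p2,p3,p4,p5,p6,p7,p8,p9} on symbol 0: members go to different blocks, giving {p3,p5,p6,p7,p9} and {p2,p4,p8}.
On input 1, block {p3,p5,p6,p7,p9} splits into {p3,p6,p9} and {p5,p7}.
The partition is now stable with 4 blocks: {p1} | {p3,p6,p9} | {p2,p4,p8} | {p5,p7}.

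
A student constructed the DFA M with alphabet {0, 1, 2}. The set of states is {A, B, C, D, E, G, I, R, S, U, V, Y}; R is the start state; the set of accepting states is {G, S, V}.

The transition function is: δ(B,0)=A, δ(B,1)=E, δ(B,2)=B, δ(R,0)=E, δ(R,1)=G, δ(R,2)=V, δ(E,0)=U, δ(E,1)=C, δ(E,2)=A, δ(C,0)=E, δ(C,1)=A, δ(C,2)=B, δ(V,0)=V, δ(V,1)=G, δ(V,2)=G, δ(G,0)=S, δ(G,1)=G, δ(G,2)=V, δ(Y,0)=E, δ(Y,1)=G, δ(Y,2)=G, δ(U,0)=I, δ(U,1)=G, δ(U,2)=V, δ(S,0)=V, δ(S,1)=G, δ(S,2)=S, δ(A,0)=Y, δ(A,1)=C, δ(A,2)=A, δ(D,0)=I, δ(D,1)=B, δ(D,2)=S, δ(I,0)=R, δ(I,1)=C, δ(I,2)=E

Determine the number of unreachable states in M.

BFS from R reaches {A, B, C, E, G, I, R, S, U, V, Y}; the 1 state(s) D are never visited.

1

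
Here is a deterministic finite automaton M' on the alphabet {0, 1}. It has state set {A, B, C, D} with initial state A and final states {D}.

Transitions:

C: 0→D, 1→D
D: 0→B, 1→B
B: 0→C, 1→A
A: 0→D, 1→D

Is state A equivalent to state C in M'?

Yes

Every state is reachable, so we keep all 4.
Start with accepting vs non-accepting: {D} | {A,B,C}.
Split {A,B,C} by δ(·,0) → {A,C} and {B}.
Stable partition: {D} | {A,C} | {B} — 3 equivalence classes.
A and C lie in the same block of the stable partition, so they are equivalent — no string distinguishes them.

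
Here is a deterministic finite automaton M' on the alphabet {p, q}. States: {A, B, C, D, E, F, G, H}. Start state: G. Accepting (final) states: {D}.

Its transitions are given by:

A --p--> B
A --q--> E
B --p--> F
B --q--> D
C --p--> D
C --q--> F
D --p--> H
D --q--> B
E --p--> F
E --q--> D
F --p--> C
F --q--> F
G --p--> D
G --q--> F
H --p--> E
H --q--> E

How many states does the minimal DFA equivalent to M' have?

5

States {A} cannot be reached from the start state, so discard them.
P0 = {D} | {B,C,E,F,G,H}.
On input p, block {B,C,E,F,G,H} splits into {B,E,F,H} and {C,G}.
Refine {B,E,F,H} on symbol p: members go to different blocks, giving {B,E,H} and {F}.
On input p, block {B,E,H} splits into {B,E} and {H}.
The partition is now stable with 5 blocks: {D} | {B,E} | {C,G} | {F} | {H}.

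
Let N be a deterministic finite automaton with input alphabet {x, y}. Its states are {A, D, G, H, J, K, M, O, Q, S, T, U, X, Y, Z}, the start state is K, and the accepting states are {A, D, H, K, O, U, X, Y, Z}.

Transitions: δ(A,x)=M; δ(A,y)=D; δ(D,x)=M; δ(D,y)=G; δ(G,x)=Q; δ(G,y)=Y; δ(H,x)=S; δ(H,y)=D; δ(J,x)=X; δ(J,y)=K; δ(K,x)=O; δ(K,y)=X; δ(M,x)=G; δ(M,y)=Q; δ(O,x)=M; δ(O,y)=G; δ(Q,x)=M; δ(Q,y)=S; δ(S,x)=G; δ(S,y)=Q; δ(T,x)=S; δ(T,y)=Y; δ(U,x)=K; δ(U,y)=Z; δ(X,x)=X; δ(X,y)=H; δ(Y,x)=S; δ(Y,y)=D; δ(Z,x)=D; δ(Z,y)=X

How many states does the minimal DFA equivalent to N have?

7

Reachable states from the start: {D,G,H,K,M,O,Q,S,X,Y}. Unreachable: {A,J,T,U,Z} — drop them.
Initial partition by acceptance: {D,H,K,O,X,Y} | {G,M,Q,S}.
Refine {D,H,K,O,X,Y} on symbol x: members go to different blocks, giving {D,H,O,Y} and {K,X}.
On input y, block {D,H,O,Y} splits into {H,Y} and {D,O}.
Split {G,M,Q,S} by δ(·,y) → {M,Q,S} and {G}.
Split {M,Q,S} by δ(·,x) → {M,S} and {Q}.
On input x, block {K,X} splits into {K} and {X}.
Stable partition: {H,Y} | {M,S} | {K} | {D,O} | {G} | {Q} | {X} — 7 equivalence classes.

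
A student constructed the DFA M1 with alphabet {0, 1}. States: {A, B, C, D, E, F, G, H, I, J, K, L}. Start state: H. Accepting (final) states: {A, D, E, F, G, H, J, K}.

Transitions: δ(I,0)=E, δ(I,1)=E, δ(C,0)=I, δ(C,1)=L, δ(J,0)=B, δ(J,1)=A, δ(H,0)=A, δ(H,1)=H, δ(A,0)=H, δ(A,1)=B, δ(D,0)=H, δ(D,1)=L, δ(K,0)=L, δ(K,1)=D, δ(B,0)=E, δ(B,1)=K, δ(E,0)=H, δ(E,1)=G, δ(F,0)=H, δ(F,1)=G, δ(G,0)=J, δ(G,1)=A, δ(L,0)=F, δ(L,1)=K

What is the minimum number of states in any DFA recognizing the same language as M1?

6

First remove the unreachable states {C,I}; 10 states remain.
P0 = {A,D,E,F,G,H,J,K} | {B,L}.
Split {A,D,E,F,G,H,J,K} by δ(·,0) → {A,D,E,F,G,H} and {J,K}.
Split {A,D,E,F,G,H} by δ(·,0) → {A,D,E,F,H} and {G}.
Split {A,D,E,F,H} by δ(·,1) → {A,D} and {E,F} and {H}.
No further refinement is possible. Final partition (6 blocks): {A,D} | {B,L} | {J,K} | {G} | {E,F} | {H}.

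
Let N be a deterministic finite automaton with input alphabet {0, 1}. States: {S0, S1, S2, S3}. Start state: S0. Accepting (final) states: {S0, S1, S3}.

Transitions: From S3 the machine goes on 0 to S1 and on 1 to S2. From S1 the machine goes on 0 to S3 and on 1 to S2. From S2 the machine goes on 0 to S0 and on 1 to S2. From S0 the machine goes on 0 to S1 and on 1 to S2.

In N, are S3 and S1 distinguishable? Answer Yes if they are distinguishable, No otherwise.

No

Initial partition by acceptance: {S0,S1,S3} | {S2}.
The partition is now stable with 2 blocks: {S0,S1,S3} | {S2}.
S3 and S1 lie in the same block of the stable partition, so they are equivalent — no string distinguishes them.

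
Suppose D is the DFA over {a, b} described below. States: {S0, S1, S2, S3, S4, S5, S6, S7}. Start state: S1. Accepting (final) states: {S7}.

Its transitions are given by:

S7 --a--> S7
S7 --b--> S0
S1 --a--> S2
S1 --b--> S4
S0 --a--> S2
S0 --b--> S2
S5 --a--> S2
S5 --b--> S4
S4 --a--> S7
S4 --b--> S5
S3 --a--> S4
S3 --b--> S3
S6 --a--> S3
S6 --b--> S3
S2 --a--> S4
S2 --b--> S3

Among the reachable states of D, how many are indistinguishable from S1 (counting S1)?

States {S6} cannot be reached from the start state, so discard them.
P0 = {S7} | {S0,S1,S2,S3,S4,S5}.
Split {S0,S1,S2,S3,S4,S5} by δ(·,a) → {S0,S1,S2,S3,S5} and {S4}.
On input a, block {S0,S1,S2,S3,S5} splits into {S0,S1,S5} and {S2,S3}.
On input b, block {S0,S1,S5} splits into {S1,S5} and {S0}.
The partition is now stable with 5 blocks: {S7} | {S1,S5} | {S4} | {S2,S3} | {S0}.
State S1 belongs to the block {S1,S5}, which has 2 states.

2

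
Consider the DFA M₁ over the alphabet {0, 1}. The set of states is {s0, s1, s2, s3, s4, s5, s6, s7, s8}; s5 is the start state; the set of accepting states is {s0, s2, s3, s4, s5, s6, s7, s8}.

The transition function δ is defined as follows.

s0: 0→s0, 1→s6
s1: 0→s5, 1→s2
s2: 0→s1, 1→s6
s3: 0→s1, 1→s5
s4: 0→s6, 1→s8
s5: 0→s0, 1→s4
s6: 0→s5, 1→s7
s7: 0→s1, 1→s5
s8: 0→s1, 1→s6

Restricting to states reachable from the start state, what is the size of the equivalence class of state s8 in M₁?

Reachable states from the start: {s0,s1,s2,s4,s5,s6,s7,s8}. Unreachable: {s3} — drop them.
Initial partition by acceptance: {s0,s2,s4,s5,s6,s7,s8} | {s1}.
On input 0, block {s0,s2,s4,s5,s6,s7,s8} splits into {s0,s4,s5,s6} and {s2,s7,s8}.
On input 1, block {s0,s4,s5,s6} splits into {s0,s5} and {s4,s6}.
On input 1, block {s2,s7,s8} splits into {s2,s8} and {s7}.
Split {s4,s6} by δ(·,0) → {s4} and {s6}.
On input 1, block {s0,s5} splits into {s0} and {s5}.
The partition is now stable with 7 blocks: {s0} | {s1} | {s2,s8} | {s4} | {s7} | {s6} | {s5}.
State s8 belongs to the block {s2,s8}, which has 2 states.

2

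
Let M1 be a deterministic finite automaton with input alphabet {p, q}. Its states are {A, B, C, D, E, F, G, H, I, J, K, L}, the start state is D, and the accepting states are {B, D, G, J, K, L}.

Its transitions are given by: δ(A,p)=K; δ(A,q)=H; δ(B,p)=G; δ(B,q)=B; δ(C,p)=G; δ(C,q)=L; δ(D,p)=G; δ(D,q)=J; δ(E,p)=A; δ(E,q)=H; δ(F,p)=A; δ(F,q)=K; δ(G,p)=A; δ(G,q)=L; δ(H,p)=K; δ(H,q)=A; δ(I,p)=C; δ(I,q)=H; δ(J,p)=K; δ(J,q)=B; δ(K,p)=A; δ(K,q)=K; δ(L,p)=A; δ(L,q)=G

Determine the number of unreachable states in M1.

4

Starting at D and following transitions, the reachable set is {A, B, D, G, H, J, K, L}. That leaves C, E, F, I unreachable — 4 in total.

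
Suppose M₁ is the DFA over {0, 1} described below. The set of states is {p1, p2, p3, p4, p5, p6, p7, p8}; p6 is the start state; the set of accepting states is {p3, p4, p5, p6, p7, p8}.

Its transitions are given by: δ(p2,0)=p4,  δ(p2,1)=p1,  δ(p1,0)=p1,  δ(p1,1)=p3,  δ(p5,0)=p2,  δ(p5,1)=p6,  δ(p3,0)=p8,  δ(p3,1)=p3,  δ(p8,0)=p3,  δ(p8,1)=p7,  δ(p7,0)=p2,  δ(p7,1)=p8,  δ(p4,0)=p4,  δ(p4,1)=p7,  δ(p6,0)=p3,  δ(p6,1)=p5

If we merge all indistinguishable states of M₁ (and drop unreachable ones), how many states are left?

6

Initial partition by acceptance: {p3,p4,p5,p6,p7,p8} | {p1,p2}.
On input 0, block {p3,p4,p5,p6,p7,p8} splits into {p3,p4,p6,p8} and {p5,p7}.
Refine {p3,p4,p6,p8} on symbol 1: members go to different blocks, giving {p4,p6,p8} and {p3}.
On input 0, block {p4,p6,p8} splits into {p6,p8} and {p4}.
On input 0, block {p1,p2} splits into {p1} and {p2}.
Stable partition: {p6,p8} | {p1} | {p5,p7} | {p3} | {p4} | {p2} — 6 equivalence classes.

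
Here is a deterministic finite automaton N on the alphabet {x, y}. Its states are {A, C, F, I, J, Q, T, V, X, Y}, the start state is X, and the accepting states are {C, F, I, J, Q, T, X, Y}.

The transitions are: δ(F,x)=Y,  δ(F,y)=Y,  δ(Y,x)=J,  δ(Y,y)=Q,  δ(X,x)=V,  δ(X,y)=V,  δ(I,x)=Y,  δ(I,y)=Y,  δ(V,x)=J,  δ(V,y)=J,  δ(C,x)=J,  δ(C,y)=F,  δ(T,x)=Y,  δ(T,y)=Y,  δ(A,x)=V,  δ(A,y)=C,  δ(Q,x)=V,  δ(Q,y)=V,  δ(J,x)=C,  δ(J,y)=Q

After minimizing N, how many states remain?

Reachable states from the start: {C,F,J,Q,V,X,Y}. Unreachable: {A,I,T} — drop them.
Initial partition by acceptance: {C,F,J,Q,X,Y} | {V}.
On input x, block {C,F,J,Q,X,Y} splits into {C,F,J,Y} and {Q,X}.
Refine {C,F,J,Y} on symbol y: members go to different blocks, giving {J,Y} and {C,F}.
Refine {J,Y} on symbol x: members go to different blocks, giving {Y} and {J}.
On input x, block {C,F} splits into {F} and {C}.
The partition is now stable with 6 blocks: {Y} | {V} | {Q,X} | {F} | {J} | {C}.

6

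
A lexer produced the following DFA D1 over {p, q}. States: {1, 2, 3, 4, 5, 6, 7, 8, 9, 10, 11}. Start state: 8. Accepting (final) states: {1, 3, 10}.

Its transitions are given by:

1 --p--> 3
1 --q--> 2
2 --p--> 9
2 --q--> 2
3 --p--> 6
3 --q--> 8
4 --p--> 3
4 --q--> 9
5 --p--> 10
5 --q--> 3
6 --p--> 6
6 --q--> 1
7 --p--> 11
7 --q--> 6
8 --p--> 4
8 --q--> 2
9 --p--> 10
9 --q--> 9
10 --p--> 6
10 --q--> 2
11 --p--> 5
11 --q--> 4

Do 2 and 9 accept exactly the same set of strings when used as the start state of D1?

Reachable states from the start: {1,2,3,4,6,8,9,10}. Unreachable: {5,7,11} — drop them.
P0 = {1,3,10} | {2,4,6,8,9}.
Refine {1,3,10} on symbol p: members go to different blocks, giving {3,10} and {1}.
Refine {2,4,6,8,9} on symbol p: members go to different blocks, giving {2,6,8} and {4,9}.
Split {2,6,8} by δ(·,p) → {2,8} and {6}.
The partition is now stable with 5 blocks: {3,10} | {2,8} | {1} | {4,9} | {6}.
2 and 9 end up in different blocks, so they are distinguishable. For instance, the string 'p' is accepted from only 9.

No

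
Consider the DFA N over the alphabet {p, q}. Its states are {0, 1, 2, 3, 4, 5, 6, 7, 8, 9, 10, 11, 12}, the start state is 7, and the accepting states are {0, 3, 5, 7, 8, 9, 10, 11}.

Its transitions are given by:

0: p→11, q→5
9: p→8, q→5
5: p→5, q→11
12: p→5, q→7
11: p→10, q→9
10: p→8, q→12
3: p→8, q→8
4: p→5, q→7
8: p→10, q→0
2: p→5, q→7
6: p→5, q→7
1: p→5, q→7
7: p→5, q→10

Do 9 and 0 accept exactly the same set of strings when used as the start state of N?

Reachable states from the start: {0,5,7,8,9,10,11,12}. Unreachable: {1,2,3,4,6} — drop them.
Initial partition by acceptance: {0,5,7,8,9,10,11} | {12}.
Refine {0,5,7,8,9,10,11} on symbol q: members go to different blocks, giving {0,5,7,8,9,11} and {10}.
Split {0,5,7,8,9,11} by δ(·,p) → {0,5,7,9} and {8,11}.
Refine {0,5,7,9} on symbol p: members go to different blocks, giving {0,9} and {5,7}.
Refine {5,7} on symbol q: members go to different blocks, giving {5} and {7}.
Stable partition: {0,9} | {12} | {10} | {8,11} | {5} | {7} — 6 equivalence classes.
9 and 0 lie in the same block of the stable partition, so they are equivalent — no string distinguishes them.

Yes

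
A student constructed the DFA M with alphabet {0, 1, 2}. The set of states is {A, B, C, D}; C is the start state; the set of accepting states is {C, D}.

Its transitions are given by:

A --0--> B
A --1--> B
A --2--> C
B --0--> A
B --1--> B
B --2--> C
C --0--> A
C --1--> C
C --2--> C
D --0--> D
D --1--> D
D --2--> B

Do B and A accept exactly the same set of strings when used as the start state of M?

Yes

First remove the unreachable states {D}; 3 states remain.
Start with accepting vs non-accepting: {C} | {A,B}.
The partition is now stable with 2 blocks: {C} | {A,B}.
B and A lie in the same block of the stable partition, so they are equivalent — no string distinguishes them.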